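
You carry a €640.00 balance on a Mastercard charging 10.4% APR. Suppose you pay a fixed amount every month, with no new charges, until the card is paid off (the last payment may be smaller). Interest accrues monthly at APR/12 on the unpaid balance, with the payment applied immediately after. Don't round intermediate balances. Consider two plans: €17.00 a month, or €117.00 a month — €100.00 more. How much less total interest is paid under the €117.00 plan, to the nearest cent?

Monthly rate r = 10.4%/12 = 0.866667% = 0.00866667.
At €17.00/mo: n = ⌈−ln(1 − rB₀/P)/ln(1+r)⌉ = 46 payments (last €13.04); total interest = total paid − €640.00 = €138.04.
At €117.00/mo: 6 payments (last €73.62); total interest €18.62.
Interest saved = €138.04 − €18.62 = €119.42.

€119.42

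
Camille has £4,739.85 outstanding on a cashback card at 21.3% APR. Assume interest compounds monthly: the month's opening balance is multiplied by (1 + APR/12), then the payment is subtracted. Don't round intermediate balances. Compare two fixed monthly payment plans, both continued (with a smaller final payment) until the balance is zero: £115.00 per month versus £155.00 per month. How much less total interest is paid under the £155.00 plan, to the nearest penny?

£1,701.87

Monthly rate r = 21.3%/12 = 1.775% = 0.01775.
At £115.00/mo: n = ⌈−ln(1 − rB₀/P)/ln(1+r)⌉ = 75 payments (last £86.75); total interest = total paid − £4,739.85 = £3,856.90.
At £155.00/mo: 45 payments (last £74.88); total interest £2,155.03.
Interest saved = £3,856.90 − £2,155.03 = £1,701.87.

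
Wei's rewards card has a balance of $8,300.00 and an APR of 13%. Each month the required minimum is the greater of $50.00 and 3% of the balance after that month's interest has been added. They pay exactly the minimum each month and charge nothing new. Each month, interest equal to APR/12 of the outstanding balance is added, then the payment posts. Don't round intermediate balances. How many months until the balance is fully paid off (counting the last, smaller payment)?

Monthly rate r = 13%/12 = 1.08333% = 0.0108333.
While 3% of the post-interest balance exceeds $50.00, each month B ← (B·(1+r))·(1 − 0.03), i.e. B shrinks by the factor (1+r)·0.97 = 0.98051.
This holds for months 1–83. Entering month 84 the balance is $1,620.07; 3% of the post-interest balance is now below $50.00, so the flat $50.00 minimum applies from here.
From month 84 a fixed $50.00 at rate r clears $1,620.07 in 41 more payments. Total: 83 + 41 = 124 months.

124 months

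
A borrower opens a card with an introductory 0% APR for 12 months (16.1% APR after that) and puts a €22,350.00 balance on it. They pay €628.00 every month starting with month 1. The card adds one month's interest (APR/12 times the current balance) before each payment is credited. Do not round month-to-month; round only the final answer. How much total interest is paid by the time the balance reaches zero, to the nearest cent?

Promo months 1–12 at r₀ = 0%/12 = 0; months 13+ at r₁ = 16.1%/12 = 0.0134167.
After month 12 (no interest yet): B = €22,350.00 − 12·€628.00 = €14,814.00.
Then at r₁ with €628.00/mo: n₂ = −ln(1 − r₁·B/P)/ln(1+r₁) ≈ 28.55 → 29 more payments.
Total paid = 40·€628.00 + €347.01 = €25,467.01; interest = €25,467.01 − €22,350.00 = €3,117.01.

€3,117.01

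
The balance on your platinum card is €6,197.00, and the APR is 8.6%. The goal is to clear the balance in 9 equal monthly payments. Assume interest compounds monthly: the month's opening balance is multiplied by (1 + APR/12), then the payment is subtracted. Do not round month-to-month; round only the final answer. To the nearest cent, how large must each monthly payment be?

€713.46

Monthly rate r = 8.6%/12 = 0.716667% = 0.00716667.
Level-payment amortization: P = B₀·r / (1 − (1+r)^(−n)) = 6197.00·0.00716667 / (1 − 1.00717^(−9)).
Denominator 1 − (1+r)^(−9) = 0.0622482027.
P = 44.4118 / 0.0622482027 ≈ 713.46.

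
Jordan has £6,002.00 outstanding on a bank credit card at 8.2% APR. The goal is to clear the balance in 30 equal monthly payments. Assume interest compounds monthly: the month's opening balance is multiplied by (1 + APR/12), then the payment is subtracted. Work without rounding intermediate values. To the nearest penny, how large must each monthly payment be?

Monthly rate r = 8.2%/12 = 0.683333% = 0.00683333.
Level-payment amortization: P = B₀·r / (1 − (1+r)^(−n)) = 6002.00·0.00683333 / (1 − 1.00683^(−30)).
Denominator 1 − (1+r)^(−30) = 0.184784479.
P = 41.0137 / 0.184784479 ≈ 221.95.

£221.95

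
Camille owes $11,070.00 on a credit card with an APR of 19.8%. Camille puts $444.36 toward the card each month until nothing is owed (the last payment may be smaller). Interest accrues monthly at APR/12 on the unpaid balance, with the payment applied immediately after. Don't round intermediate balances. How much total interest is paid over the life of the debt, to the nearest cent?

$3,305.82

Monthly rate r = 19.8%/12 = 1.65% = 0.0165.
Payoff takes n = ⌈−ln(1 − rB₀/P)/ln(1+r)⌉ = ⌈32.350⌉ = 33 payments; the last is $156.30.
Total paid = 32·$444.36 + $156.30 = $14,375.82.
Total interest = total paid − principal = $14,375.82 − $11,070.00 = $3,305.82.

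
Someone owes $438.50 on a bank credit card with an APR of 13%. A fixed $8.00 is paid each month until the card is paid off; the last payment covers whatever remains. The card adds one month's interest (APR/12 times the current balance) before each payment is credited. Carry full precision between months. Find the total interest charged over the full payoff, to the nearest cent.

$230.40

Monthly rate r = 13%/12 = 1.08333% = 0.0108333.
Payoff takes n = ⌈−ln(1 − rB₀/P)/ln(1+r)⌉ = ⌈83.611⌉ = 84 payments; the last is $4.90.
Total paid = 83·$8.00 + $4.90 = $668.90.
Total interest = total paid − principal = $668.90 − $438.50 = $230.40.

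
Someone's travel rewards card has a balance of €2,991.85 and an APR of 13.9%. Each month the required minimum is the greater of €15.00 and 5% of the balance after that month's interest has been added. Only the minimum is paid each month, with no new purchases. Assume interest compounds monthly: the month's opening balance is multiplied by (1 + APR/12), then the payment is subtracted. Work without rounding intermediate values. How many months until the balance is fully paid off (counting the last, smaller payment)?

Monthly rate r = 13.9%/12 = 1.15833% = 0.0115833.
While 5% of the post-interest balance exceeds €15.00, each month B ← (B·(1+r))·(1 − 0.05), i.e. B shrinks by the factor (1+r)·0.95 = 0.961.
This holds for months 1–59. Entering month 60 the balance is €286.24; 5% of the post-interest balance is now below €15.00, so the flat €15.00 minimum applies from here.
From month 60 a fixed €15.00 at rate r clears €286.24 in 22 more payments. Total: 59 + 22 = 81 months.

81 months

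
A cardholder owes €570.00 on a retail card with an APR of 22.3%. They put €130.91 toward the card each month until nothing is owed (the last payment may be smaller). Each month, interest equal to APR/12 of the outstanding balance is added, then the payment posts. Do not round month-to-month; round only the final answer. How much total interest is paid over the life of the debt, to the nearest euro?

€30

Monthly rate r = 22.3%/12 = 1.85833% = 0.0185833.
Payoff takes n = ⌈−ln(1 − rB₀/P)/ln(1+r)⌉ = ⌈4.582⌉ = 5 payments; the last is €76.54.
Total paid = 4·€130.91 + €76.54 = €600.18.
Total interest = total paid − principal = €600.18 − €570.00 = €30.18.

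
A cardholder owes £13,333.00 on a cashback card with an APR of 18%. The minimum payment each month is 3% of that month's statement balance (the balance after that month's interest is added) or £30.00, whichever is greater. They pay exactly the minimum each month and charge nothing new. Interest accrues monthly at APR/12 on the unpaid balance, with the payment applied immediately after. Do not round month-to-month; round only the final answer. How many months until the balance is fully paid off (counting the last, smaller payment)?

Monthly rate r = 18%/12 = 1.5% = 0.015.
While 3% of the post-interest balance exceeds £30.00, each month B ← (B·(1+r))·(1 − 0.03), i.e. B shrinks by the factor (1+r)·0.97 = 0.98455.
This holds for months 1–168. Entering month 169 the balance is £974.71; 3% of the post-interest balance is now below £30.00, so the flat £30.00 minimum applies from here.
From month 169 a fixed £30.00 at rate r clears £974.71 in 45 more payments. Total: 168 + 45 = 213 months.

213 months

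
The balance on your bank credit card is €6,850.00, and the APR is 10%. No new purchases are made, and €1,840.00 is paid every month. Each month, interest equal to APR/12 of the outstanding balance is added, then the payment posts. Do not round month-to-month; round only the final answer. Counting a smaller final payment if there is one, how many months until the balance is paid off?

Monthly rate r = 10%/12 = 0.833333% = 0.00833333.
Recurrence: B ← B·(1+r) − €1,840.00.
Month 1: interest €57.08; balance after payment €5,067.08.
Month 2: interest €42.23; balance after payment €3,269.31.
Month 3: interest €27.24; balance after payment €1,456.55.
Month 4: interest €12.14; balance after payment €0.00.

4 payments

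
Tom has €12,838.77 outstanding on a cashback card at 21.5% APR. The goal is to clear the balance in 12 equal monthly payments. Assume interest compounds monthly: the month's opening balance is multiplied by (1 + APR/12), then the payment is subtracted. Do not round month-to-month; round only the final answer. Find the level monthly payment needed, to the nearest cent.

Monthly rate r = 21.5%/12 = 1.79167% = 0.0179167.
Level-payment amortization: P = B₀·r / (1 − (1+r)^(−n)) = 12838.77·0.0179167 / (1 − 1.01792^(−12)).
Denominator 1 − (1+r)^(−12) = 0.191921975.
P = 230.028 / 0.191921975 ≈ 1198.55.

€1,198.55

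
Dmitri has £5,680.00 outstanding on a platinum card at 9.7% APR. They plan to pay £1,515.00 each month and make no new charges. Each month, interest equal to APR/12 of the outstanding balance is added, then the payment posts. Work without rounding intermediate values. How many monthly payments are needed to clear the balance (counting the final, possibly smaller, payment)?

Monthly rate r = 9.7%/12 = 0.808333% = 0.00808333.
Recurrence: B ← B·(1+r) − £1,515.00.
Month 1: interest £45.91; balance after payment £4,210.91.
Month 2: interest £34.04; balance after payment £2,729.95.
Month 3: interest £22.07; balance after payment £1,237.02.
Month 4: interest £10.00; balance after payment £0.00.

4 months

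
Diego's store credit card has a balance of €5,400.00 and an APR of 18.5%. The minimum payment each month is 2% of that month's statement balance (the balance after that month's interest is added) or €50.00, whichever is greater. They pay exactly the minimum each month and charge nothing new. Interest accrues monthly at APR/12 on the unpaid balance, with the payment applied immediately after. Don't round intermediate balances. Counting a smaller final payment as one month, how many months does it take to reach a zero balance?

Monthly rate r = 18.5%/12 = 1.54167% = 0.0154167.
While 2% of the post-interest balance exceeds €50.00, each month B ← (B·(1+r))·(1 − 0.02), i.e. B shrinks by the factor (1+r)·0.98 = 0.99511.
This holds for months 1–161. Entering month 162 the balance is €2,452.01; 2% of the post-interest balance is now below €50.00, so the flat €50.00 minimum applies from here.
From month 162 a fixed €50.00 at rate r clears €2,452.01 in 93 more payments. Total: 161 + 93 = 254 months.

254 months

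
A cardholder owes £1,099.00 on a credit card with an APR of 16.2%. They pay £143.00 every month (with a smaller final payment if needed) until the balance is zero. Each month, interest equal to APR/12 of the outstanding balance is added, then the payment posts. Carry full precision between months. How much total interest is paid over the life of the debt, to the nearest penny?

Monthly rate r = 16.2%/12 = 1.35% = 0.0135.
Payoff takes n = ⌈−ln(1 − rB₀/P)/ln(1+r)⌉ = ⌈8.169⌉ = 9 payments; the last is £24.24.
Total paid = 8·£143.00 + £24.24 = £1,168.24.
Total interest = total paid − principal = £1,168.24 − £1,099.00 = £69.24.

£69.24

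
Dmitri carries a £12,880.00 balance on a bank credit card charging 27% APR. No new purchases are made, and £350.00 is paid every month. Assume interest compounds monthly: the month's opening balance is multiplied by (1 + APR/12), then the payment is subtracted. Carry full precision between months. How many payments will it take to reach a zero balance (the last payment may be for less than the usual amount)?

80 payments

Monthly rate r = 27%/12 = 2.25% = 0.0225.
Recurrence: B ← B·(1+r) − £350.00.
Month 1: interest £289.80; balance after payment £12,819.80.
Month 2: interest £288.45; balance after payment £12,758.25.
Closed form: n = −ln(1 − rB₀/P)/ln(1+r) = −ln(0.172)/ln(1.0225) ≈ 79.111, so the balance reaches zero during payment 80.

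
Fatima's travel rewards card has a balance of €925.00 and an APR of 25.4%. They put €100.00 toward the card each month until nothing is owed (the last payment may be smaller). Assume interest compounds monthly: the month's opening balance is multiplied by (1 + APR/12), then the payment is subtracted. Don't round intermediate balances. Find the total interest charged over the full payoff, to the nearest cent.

€115.54

Monthly rate r = 25.4%/12 = 2.11667% = 0.0211667.
Payoff takes n = ⌈−ln(1 − rB₀/P)/ln(1+r)⌉ = ⌈10.403⌉ = 11 payments; the last is €40.54.
Total paid = 10·€100.00 + €40.54 = €1,040.54.
Total interest = total paid − principal = €1,040.54 − €925.00 = €115.54.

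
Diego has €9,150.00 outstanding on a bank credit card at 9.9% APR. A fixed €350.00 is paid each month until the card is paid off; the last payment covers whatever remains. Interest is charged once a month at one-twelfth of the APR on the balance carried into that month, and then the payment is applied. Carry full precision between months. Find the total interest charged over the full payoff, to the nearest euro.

Monthly rate r = 9.9%/12 = 0.825% = 0.00825.
Payoff takes n = ⌈−ln(1 − rB₀/P)/ln(1+r)⌉ = ⌈29.568⌉ = 30 payments; the last is €199.20.
Total paid = 29·€350.00 + €199.20 = €10,349.20.
Total interest = total paid − principal = €10,349.20 − €9,150.00 = €1,199.20.

€1,199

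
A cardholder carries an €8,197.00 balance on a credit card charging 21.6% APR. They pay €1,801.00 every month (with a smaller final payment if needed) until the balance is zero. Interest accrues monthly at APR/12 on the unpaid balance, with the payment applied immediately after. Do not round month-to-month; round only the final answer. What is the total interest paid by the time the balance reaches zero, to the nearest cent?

€434.70

Monthly rate r = 21.6%/12 = 1.8% = 0.018.
Payoff takes n = ⌈−ln(1 − rB₀/P)/ln(1+r)⌉ = ⌈4.791⌉ = 5 payments; the last is €1,427.70.
Total paid = 4·€1,801.00 + €1,427.70 = €8,631.70.
Total interest = total paid − principal = €8,631.70 − €8,197.00 = €434.70.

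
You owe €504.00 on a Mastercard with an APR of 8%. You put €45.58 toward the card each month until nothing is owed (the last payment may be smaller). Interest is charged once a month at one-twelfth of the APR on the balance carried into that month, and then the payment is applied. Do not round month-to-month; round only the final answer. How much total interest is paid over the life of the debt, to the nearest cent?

€21.32

Monthly rate r = 8%/12 = 0.666667% = 0.00666667.
Payoff takes n = ⌈−ln(1 − rB₀/P)/ln(1+r)⌉ = ⌈11.524⌉ = 12 payments; the last is €23.94.
Total paid = 11·€45.58 + €23.94 = €525.32.
Total interest = total paid − principal = €525.32 − €504.00 = €21.32.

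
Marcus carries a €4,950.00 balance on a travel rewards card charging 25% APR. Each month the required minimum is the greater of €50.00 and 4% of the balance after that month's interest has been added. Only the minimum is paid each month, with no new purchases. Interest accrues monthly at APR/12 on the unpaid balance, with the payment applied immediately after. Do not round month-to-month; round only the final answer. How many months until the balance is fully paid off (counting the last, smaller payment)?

104 months

Monthly rate r = 25%/12 = 2.08333% = 0.0208333.
While 4% of the post-interest balance exceeds €50.00, each month B ← (B·(1+r))·(1 − 0.04), i.e. B shrinks by the factor (1+r)·0.96 = 0.98.
This holds for months 1–70. Entering month 71 the balance is €1,203.46; 4% of the post-interest balance is now below €50.00, so the flat €50.00 minimum applies from here.
From month 71 a fixed €50.00 at rate r clears €1,203.46 in 34 more payments. Total: 70 + 34 = 104 months.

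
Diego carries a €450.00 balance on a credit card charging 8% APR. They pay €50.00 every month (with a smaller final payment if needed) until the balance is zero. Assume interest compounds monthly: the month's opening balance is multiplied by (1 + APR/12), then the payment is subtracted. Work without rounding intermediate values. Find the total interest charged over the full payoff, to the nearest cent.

Monthly rate r = 8%/12 = 0.666667% = 0.00666667.
Payoff takes n = ⌈−ln(1 − rB₀/P)/ln(1+r)⌉ = ⌈9.312⌉ = 10 payments; the last is €15.65.
Total paid = 9·€50.00 + €15.65 = €465.65.
Total interest = total paid − principal = €465.65 − €450.00 = €15.65.

€15.65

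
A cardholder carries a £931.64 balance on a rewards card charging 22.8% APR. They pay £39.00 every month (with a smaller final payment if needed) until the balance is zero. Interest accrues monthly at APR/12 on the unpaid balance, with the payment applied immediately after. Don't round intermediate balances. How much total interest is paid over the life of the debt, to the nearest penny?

£321.82

Monthly rate r = 22.8%/12 = 1.9% = 0.019.
Payoff takes n = ⌈−ln(1 − rB₀/P)/ln(1+r)⌉ = ⌈32.139⌉ = 33 payments; the last is £5.46.
Total paid = 32·£39.00 + £5.46 = £1,253.46.
Total interest = total paid − principal = £1,253.46 − £931.64 = £321.82.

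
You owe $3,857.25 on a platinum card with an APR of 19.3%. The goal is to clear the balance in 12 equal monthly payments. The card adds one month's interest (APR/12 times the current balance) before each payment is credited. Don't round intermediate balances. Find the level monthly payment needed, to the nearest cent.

$356.02

Monthly rate r = 19.3%/12 = 1.60833% = 0.0160833.
Level-payment amortization: P = B₀·r / (1 − (1+r)^(−n)) = 3857.25·0.0160833 / (1 − 1.01608^(−12)).
Denominator 1 − (1+r)^(−12) = 0.17425098.
P = 62.0374 / 0.17425098 ≈ 356.02.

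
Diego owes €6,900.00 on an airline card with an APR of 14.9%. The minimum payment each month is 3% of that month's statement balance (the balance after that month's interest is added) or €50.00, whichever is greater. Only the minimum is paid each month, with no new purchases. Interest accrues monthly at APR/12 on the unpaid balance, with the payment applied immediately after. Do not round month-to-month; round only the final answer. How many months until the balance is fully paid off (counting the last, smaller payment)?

122 months

Monthly rate r = 14.9%/12 = 1.24167% = 0.0124167.
While 3% of the post-interest balance exceeds €50.00, each month B ← (B·(1+r))·(1 − 0.03), i.e. B shrinks by the factor (1+r)·0.97 = 0.98204.
This holds for months 1–80. Entering month 81 the balance is €1,619.31; 3% of the post-interest balance is now below €50.00, so the flat €50.00 minimum applies from here.
From month 81 a fixed €50.00 at rate r clears €1,619.31 in 42 more payments. Total: 80 + 42 = 122 months.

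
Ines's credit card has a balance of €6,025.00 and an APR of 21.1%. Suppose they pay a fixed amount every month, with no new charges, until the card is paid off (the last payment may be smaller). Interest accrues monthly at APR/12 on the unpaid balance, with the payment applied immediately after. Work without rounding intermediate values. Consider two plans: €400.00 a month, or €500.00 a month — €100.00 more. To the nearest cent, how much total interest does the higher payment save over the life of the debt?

€230.43

Monthly rate r = 21.1%/12 = 1.75833% = 0.0175833.
At €400.00/mo: n = ⌈−ln(1 − rB₀/P)/ln(1+r)⌉ = 18 payments (last €261.49); total interest = total paid − €6,025.00 = €1,036.49.
At €500.00/mo: 14 payments (last €331.06); total interest €806.06.
Interest saved = €1,036.49 − €806.06 = €230.43.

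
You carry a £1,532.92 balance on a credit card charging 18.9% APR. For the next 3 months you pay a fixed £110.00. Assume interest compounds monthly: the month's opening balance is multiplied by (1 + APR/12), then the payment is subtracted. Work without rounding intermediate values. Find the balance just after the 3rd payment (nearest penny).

Monthly rate r = 18.9%/12 = 1.575% = 0.01575.
Each month: B ← B·(1+r) − £110.00.
Month 1: interest £24.14; balance after payment £1,447.06.
Month 2: interest £22.79; balance after payment £1,359.85.
Month 3: interest £21.42; balance after payment £1,271.27.

£1,271.27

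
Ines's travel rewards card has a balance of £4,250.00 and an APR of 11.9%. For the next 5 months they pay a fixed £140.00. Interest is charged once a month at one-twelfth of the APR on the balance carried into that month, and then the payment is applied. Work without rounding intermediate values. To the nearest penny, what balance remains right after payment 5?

Monthly rate r = 11.9%/12 = 0.991667% = 0.00991667.
Each month: B ← B·(1+r) − £140.00.
Month 1: interest £42.15; balance after payment £4,152.15.
Month 2: interest £41.18; balance after payment £4,053.32.
Month 3: interest £40.20; balance after payment £3,953.52.
Month 4: interest £39.21; balance after payment £3,852.72.
Month 5: interest £38.21; balance after payment £3,750.93.

£3,750.93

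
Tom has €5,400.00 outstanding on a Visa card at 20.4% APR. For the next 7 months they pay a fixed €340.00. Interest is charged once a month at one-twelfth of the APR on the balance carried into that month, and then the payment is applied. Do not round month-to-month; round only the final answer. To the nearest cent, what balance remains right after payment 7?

Monthly rate r = 20.4%/12 = 1.7% = 0.017.
Each month: B ← B·(1+r) − €340.00.
Month 1: interest €91.80; balance after payment €5,151.80.
Month 2: interest €87.58; balance after payment €4,899.38.
Month 3: interest €83.29; balance after payment €4,642.67.
Month 4: interest €78.93; balance after payment €4,381.60.
Month 5: interest €74.49; balance after payment €4,116.08.
Month 6: interest €69.97; balance after payment €3,846.06.
Month 7: interest €65.38; balance after payment €3,571.44.

€3,571.44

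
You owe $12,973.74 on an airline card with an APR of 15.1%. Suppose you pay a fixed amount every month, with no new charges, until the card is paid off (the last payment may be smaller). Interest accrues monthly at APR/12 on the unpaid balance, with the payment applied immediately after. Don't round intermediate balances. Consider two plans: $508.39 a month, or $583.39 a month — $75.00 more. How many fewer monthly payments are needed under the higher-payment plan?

Monthly rate r = 15.1%/12 = 1.25833% = 0.0125833.
At $508.39/mo: n = ⌈−ln(1 − rB₀/P)/ln(1+r)⌉ = 31 payments (last $494.56); total interest = total paid − $12,973.74 = $2,772.52.
At $583.39/mo: 27 payments (last $147.62); total interest $2,342.02.
Payments saved = 31 − 27 = 4.

4 fewer payments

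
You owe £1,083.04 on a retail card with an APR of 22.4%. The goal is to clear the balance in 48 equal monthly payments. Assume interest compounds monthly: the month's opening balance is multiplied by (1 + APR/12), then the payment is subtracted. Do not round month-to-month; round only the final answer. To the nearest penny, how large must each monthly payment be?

£34.36

Monthly rate r = 22.4%/12 = 1.86667% = 0.0186667.
Level-payment amortization: P = B₀·r / (1 − (1+r)^(−n)) = 1083.04·0.0186667 / (1 − 1.01867^(−48)).
Denominator 1 − (1+r)^(−48) = 0.588415102.
P = 20.2167 / 0.588415102 ≈ 34.36.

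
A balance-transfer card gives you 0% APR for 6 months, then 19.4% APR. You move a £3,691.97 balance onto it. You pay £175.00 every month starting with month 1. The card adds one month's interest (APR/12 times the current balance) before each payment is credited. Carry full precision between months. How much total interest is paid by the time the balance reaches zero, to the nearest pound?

Promo months 1–6 at r₀ = 0%/12 = 0; months 7+ at r₁ = 19.4%/12 = 0.0161667.
After month 6 (no interest yet): B = £3,691.97 − 6·£175.00 = £2,641.97.
Then at r₁ with £175.00/mo: n₂ = −ln(1 − r₁·B/P)/ln(1+r₁) ≈ 17.45 → 18 more payments.
Total paid = 23·£175.00 + £78.56 = £4,103.56; interest = £4,103.56 − £3,691.97 = £411.59.

£412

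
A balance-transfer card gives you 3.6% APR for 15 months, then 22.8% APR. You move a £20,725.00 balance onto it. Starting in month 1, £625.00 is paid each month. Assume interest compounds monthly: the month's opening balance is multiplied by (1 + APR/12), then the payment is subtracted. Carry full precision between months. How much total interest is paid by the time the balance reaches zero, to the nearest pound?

£3,885

Promo months 1–15 at r₀ = 3.6%/12 = 0.003; months 16+ at r₁ = 22.8%/12 = 0.019.
After month 15: iterate B ← B·(1+r₀) − £625.00 for 15 months → £12,103.01.
Then at r₁ with £625.00/mo: n₂ = −ln(1 − r₁·B/P)/ln(1+r₁) ≈ 24.37 → 25 more payments.
Total paid = 39·£625.00 + £235.00 = £24,610.00; interest = £24,610.00 − £20,725.00 = £3,885.00.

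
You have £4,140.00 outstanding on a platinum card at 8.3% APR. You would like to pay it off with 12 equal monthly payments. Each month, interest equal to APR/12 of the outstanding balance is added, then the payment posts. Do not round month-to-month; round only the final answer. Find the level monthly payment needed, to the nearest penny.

Monthly rate r = 8.3%/12 = 0.691667% = 0.00691667.
Level-payment amortization: P = B₀·r / (1 − (1+r)^(−n)) = 4140.00·0.00691667 / (1 − 1.00692^(−12)).
Denominator 1 − (1+r)^(−12) = 0.079385848.
P = 28.635 / 0.079385848 ≈ 360.71.

£360.71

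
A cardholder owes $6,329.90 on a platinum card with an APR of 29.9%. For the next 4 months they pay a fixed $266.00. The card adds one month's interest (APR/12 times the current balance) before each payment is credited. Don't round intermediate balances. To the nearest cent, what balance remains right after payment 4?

$5,880.32

Monthly rate r = 29.9%/12 = 2.49167% = 0.0249167.
Each month: B ← B·(1+r) − $266.00.
Month 1: interest $157.72; balance after payment $6,221.62.
Month 2: interest $155.02; balance after payment $6,110.64.
Month 3: interest $152.26; balance after payment $5,996.90.
Month 4: interest $149.42; balance after payment $5,880.32.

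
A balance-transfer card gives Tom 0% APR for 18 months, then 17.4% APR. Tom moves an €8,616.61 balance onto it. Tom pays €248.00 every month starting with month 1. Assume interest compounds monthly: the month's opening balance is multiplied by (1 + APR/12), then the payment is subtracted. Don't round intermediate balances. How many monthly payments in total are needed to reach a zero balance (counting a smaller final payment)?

Promo months 1–18 at r₀ = 0%/12 = 0; months 19+ at r₁ = 17.4%/12 = 0.0145.
After month 18 (no interest yet): B = €8,616.61 − 18·€248.00 = €4,152.61.
Then at r₁ with €248.00/mo: n₂ = −ln(1 − r₁·B/P)/ln(1+r₁) ≈ 19.32 → 20 more payments.

38 months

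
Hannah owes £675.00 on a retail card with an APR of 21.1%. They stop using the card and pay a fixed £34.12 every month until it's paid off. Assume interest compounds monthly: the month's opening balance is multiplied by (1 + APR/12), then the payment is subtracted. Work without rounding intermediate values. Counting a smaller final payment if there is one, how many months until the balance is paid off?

25 months

Monthly rate r = 21.1%/12 = 1.75833% = 0.0175833.
Recurrence: B ← B·(1+r) − £34.12.
Month 1: interest £11.87; balance after payment £652.75.
Month 2: interest £11.48; balance after payment £630.11.
Closed form: n = −ln(1 − rB₀/P)/ln(1+r) = −ln(0.65215)/ln(1.01758) ≈ 24.525, so the balance reaches zero during payment 25.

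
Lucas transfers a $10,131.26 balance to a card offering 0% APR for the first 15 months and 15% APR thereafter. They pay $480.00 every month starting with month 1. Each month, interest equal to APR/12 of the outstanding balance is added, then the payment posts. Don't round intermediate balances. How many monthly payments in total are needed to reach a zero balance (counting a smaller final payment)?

Promo months 1–15 at r₀ = 0%/12 = 0; months 16+ at r₁ = 15%/12 = 0.0125.
After month 15 (no interest yet): B = $10,131.26 − 15·$480.00 = $2,931.26.
Then at r₁ with $480.00/mo: n₂ = −ln(1 − r₁·B/P)/ln(1+r₁) ≈ 6.39 → 7 more payments.

22 payments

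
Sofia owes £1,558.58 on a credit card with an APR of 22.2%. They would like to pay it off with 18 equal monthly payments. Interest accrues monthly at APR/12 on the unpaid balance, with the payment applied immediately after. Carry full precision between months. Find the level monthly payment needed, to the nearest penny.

Monthly rate r = 22.2%/12 = 1.85% = 0.0185.
Level-payment amortization: P = B₀·r / (1 − (1+r)^(−n)) = 1558.58·0.0185 / (1 − 1.0185^(−18)).
Denominator 1 − (1+r)^(−18) = 0.281045511.
P = 28.8337 / 0.281045511 ≈ 102.59.

£102.59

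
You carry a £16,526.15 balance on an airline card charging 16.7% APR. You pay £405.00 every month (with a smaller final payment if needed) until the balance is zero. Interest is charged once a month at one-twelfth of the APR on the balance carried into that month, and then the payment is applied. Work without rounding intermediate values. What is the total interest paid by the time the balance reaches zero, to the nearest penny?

Monthly rate r = 16.7%/12 = 1.39167% = 0.0139167.
Payoff takes n = ⌈−ln(1 − rB₀/P)/ln(1+r)⌉ = ⌈60.709⌉ = 61 payments; the last is £287.60.
Total paid = 60·£405.00 + £287.60 = £24,587.60.
Total interest = total paid − principal = £24,587.60 − £16,526.15 = £8,061.45.

£8,061.45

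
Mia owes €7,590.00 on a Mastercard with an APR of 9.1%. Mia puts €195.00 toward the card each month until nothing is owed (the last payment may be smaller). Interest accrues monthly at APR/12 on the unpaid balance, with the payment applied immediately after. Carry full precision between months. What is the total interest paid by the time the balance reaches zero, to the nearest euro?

€1,439

Monthly rate r = 9.1%/12 = 0.758333% = 0.00758333.
Payoff takes n = ⌈−ln(1 − rB₀/P)/ln(1+r)⌉ = ⌈46.301⌉ = 47 payments; the last is €58.92.
Total paid = 46·€195.00 + €58.92 = €9,028.92.
Total interest = total paid − principal = €9,028.92 − €7,590.00 = €1,438.92.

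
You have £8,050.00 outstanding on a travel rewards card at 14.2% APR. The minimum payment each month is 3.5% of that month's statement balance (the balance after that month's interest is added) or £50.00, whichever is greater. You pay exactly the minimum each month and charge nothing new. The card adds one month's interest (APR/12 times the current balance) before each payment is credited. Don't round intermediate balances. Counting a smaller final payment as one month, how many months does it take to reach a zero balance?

Monthly rate r = 14.2%/12 = 1.18333% = 0.0118333.
While 3.5% of the post-interest balance exceeds £50.00, each month B ← (B·(1+r))·(1 − 0.035), i.e. B shrinks by the factor (1+r)·0.965 = 0.97642.
This holds for months 1–73. Entering month 74 the balance is £1,410.09; 3.5% of the post-interest balance is now below £50.00, so the flat £50.00 minimum applies from here.
From month 74 a fixed £50.00 at rate r clears £1,410.09 in 35 more payments. Total: 73 + 35 = 108 months.

108 months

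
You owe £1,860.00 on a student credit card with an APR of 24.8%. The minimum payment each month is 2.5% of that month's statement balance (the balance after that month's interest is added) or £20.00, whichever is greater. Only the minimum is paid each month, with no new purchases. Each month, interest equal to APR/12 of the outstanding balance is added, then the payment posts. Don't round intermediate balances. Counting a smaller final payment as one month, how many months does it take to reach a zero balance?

259 months

Monthly rate r = 24.8%/12 = 2.06667% = 0.0206667.
While 2.5% of the post-interest balance exceeds £20.00, each month B ← (B·(1+r))·(1 − 0.025), i.e. B shrinks by the factor (1+r)·0.975 = 0.99515.
This holds for months 1–178. Entering month 179 the balance is £782.84; 2.5% of the post-interest balance is now below £20.00, so the flat £20.00 minimum applies from here.
From month 179 a fixed £20.00 at rate r clears £782.84 in 81 more payments. Total: 178 + 81 = 259 months.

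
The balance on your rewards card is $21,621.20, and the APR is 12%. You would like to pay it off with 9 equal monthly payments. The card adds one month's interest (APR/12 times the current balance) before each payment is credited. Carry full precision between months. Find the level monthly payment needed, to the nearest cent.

$2,524.07

Monthly rate r = 12%/12 = 1% = 0.01.
Level-payment amortization: P = B₀·r / (1 − (1+r)^(−n)) = 21621.20·0.01 / (1 − 1.01^(−9)).
Denominator 1 − (1+r)^(−9) = 0.0856601758.
P = 216.212 / 0.0856601758 ≈ 2524.07.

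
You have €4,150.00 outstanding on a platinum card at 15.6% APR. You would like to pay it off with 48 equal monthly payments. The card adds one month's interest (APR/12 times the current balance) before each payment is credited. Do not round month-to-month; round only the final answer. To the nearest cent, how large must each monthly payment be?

Monthly rate r = 15.6%/12 = 1.3% = 0.013.
Level-payment amortization: P = B₀·r / (1 − (1+r)^(−n)) = 4150.00·0.013 / (1 − 1.013^(−48)).
Denominator 1 − (1+r)^(−48) = 0.462044165.
P = 53.95 / 0.462044165 ≈ 116.76.

€116.76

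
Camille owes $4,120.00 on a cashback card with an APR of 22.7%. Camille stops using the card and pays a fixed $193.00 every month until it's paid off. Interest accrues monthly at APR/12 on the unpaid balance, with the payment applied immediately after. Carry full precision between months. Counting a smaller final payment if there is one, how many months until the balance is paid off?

28 payments

Monthly rate r = 22.7%/12 = 1.89167% = 0.0189167.
Recurrence: B ← B·(1+r) − $193.00.
Month 1: interest $77.94; balance after payment $4,004.94.
Month 2: interest $75.76; balance after payment $3,887.70.
Closed form: n = −ln(1 − rB₀/P)/ln(1+r) = −ln(0.59618)/ln(1.01892) ≈ 27.599, so the balance reaches zero during payment 28.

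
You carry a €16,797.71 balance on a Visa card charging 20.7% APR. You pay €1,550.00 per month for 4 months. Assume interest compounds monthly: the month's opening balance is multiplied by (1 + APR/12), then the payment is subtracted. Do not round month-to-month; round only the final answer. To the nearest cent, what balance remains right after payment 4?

€11,624.81

Monthly rate r = 20.7%/12 = 1.725% = 0.01725.
Each month: B ← B·(1+r) − €1,550.00.
Month 1: interest €289.76; balance after payment €15,537.47.
Month 2: interest €268.02; balance after payment €14,255.49.
Month 3: interest €245.91; balance after payment €12,951.40.
Month 4: interest €223.41; balance after payment €11,624.81.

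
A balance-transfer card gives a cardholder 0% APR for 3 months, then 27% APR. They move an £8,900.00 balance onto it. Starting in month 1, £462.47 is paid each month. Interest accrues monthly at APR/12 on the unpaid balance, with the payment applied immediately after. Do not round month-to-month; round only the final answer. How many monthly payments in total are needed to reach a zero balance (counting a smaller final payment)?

24 payments

Promo months 1–3 at r₀ = 0%/12 = 0; months 4+ at r₁ = 27%/12 = 0.0225.
After month 3 (no interest yet): B = £8,900.00 − 3·£462.47 = £7,512.59.
Then at r₁ with £462.47/mo: n₂ = −ln(1 − r₁·B/P)/ln(1+r₁) ≈ 20.45 → 21 more payments.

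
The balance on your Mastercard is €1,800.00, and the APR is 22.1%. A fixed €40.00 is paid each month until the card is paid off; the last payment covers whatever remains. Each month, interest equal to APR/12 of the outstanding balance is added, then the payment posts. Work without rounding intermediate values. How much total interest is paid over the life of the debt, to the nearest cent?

Monthly rate r = 22.1%/12 = 1.84167% = 0.0184167.
Payoff takes n = ⌈−ln(1 − rB₀/P)/ln(1+r)⌉ = ⌈96.697⌉ = 97 payments; the last is €27.94.
Total paid = 96·€40.00 + €27.94 = €3,867.94.
Total interest = total paid − principal = €3,867.94 − €1,800.00 = €2,067.94.

€2,067.94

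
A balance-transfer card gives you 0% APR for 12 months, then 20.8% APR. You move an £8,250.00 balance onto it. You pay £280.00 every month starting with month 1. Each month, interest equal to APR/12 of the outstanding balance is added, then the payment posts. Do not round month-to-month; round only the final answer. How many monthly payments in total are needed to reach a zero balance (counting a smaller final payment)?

Promo months 1–12 at r₀ = 0%/12 = 0; months 13+ at r₁ = 20.8%/12 = 0.0173333.
After month 12 (no interest yet): B = £8,250.00 − 12·£280.00 = £4,890.00.
Then at r₁ with £280.00/mo: n₂ = −ln(1 − r₁·B/P)/ln(1+r₁) ≈ 20.98 → 21 more payments.

33 payments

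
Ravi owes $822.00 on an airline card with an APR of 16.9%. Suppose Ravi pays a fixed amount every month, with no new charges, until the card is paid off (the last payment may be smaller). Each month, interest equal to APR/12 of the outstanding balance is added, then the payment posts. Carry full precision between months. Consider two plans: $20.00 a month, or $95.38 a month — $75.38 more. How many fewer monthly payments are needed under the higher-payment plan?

52 fewer payments

Monthly rate r = 16.9%/12 = 1.40833% = 0.0140833.
At $20.00/mo: n = ⌈−ln(1 − rB₀/P)/ln(1+r)⌉ = 62 payments (last $16.63); total interest = total paid − $822.00 = $414.63.
At $95.38/mo: 10 payments (last $24.19); total interest $60.61.
Payments saved = 62 − 10 = 52.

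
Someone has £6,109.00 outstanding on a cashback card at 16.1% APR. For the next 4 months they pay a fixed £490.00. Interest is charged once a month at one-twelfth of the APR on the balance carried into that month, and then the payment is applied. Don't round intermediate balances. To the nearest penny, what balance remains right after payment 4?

£4,443.71

Monthly rate r = 16.1%/12 = 1.34167% = 0.0134167.
Each month: B ← B·(1+r) − £490.00.
Month 1: interest £81.96; balance after payment £5,700.96.
Month 2: interest £76.49; balance after payment £5,287.45.
Month 3: interest £70.94; balance after payment £4,868.39.
Month 4: interest £65.32; balance after payment £4,443.71.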